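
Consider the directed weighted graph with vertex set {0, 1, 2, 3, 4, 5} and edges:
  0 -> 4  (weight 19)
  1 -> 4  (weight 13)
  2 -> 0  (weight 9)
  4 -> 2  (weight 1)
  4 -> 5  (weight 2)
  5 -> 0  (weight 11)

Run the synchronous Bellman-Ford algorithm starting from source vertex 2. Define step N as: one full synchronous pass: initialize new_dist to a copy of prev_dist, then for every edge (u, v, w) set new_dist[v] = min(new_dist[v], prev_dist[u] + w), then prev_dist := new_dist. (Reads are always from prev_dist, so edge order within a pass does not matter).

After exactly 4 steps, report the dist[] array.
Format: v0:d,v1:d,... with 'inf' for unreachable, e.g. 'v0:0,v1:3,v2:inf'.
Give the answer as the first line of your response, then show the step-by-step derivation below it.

v0:9,v1:inf,v2:0,v3:inf,v4:28,v5:30

step 1: dist = v0:9,v1:inf,v2:0,v3:inf,v4:inf,v5:inf
step 2: dist = v0:9,v1:inf,v2:0,v3:inf,v4:28,v5:inf
step 3: dist = v0:9,v1:inf,v2:0,v3:inf,v4:28,v5:30
step 4: dist = v0:9,v1:inf,v2:0,v3:inf,v4:28,v5:30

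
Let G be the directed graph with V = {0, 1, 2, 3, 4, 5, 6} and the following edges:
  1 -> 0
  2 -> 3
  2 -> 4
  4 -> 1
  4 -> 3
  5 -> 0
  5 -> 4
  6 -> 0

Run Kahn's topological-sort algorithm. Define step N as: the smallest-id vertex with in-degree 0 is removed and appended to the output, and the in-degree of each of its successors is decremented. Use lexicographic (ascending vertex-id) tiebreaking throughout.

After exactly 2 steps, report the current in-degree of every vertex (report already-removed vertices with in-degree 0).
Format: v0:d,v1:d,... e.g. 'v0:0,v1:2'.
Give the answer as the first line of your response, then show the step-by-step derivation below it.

v0:2,v1:1,v2:0,v3:1,v4:0,v5:0,v6:0

step 1: output 2; order=[2]; indeg=(3,1,0,1,1,0,0)
step 2: output 5; order=[2,5]; indeg=(2,1,0,1,0,0,0)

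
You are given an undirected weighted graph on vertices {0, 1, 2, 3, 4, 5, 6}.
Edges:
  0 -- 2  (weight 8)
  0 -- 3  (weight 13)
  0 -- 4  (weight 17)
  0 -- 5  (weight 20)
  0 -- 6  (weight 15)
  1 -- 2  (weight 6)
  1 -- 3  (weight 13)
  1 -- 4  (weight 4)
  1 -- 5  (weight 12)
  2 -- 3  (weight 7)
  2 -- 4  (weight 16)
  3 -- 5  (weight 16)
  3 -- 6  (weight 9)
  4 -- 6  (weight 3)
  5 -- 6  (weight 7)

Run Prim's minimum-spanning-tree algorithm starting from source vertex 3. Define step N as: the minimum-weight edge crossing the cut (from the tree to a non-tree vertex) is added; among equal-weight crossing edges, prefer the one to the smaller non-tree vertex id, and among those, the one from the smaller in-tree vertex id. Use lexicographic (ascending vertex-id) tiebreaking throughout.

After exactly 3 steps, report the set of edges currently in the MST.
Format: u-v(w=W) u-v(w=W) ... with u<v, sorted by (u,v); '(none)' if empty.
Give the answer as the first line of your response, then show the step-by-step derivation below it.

1-2(w=6) 1-4(w=4) 2-3(w=7)

step 1: add edge 2-3 (w=7); MST = {2-3(w=7)}
step 2: add edge 1-2 (w=6); MST = {1-2(w=6) 2-3(w=7)}
step 3: add edge 1-4 (w=4); MST = {1-2(w=6) 1-4(w=4) 2-3(w=7)}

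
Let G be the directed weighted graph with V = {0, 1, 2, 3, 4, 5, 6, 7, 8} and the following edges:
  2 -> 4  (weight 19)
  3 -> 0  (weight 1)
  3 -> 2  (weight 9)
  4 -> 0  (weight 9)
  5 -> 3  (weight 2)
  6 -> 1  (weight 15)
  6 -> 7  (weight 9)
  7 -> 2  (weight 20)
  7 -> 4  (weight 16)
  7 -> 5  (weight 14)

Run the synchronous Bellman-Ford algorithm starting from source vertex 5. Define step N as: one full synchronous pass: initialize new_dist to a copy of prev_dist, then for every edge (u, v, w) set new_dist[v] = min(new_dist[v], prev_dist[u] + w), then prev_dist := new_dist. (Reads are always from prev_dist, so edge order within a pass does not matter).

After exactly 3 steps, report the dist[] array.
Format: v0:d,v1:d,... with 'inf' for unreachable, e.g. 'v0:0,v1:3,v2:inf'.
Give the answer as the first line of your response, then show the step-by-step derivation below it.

v0:3,v1:inf,v2:11,v3:2,v4:30,v5:0,v6:inf,v7:inf,v8:inf

step 1: dist = v0:inf,v1:inf,v2:inf,v3:2,v4:inf,v5:0,v6:inf,v7:inf,v8:inf
step 2: dist = v0:3,v1:inf,v2:11,v3:2,v4:inf,v5:0,v6:inf,v7:inf,v8:inf
step 3: dist = v0:3,v1:inf,v2:11,v3:2,v4:30,v5:0,v6:inf,v7:inf,v8:inf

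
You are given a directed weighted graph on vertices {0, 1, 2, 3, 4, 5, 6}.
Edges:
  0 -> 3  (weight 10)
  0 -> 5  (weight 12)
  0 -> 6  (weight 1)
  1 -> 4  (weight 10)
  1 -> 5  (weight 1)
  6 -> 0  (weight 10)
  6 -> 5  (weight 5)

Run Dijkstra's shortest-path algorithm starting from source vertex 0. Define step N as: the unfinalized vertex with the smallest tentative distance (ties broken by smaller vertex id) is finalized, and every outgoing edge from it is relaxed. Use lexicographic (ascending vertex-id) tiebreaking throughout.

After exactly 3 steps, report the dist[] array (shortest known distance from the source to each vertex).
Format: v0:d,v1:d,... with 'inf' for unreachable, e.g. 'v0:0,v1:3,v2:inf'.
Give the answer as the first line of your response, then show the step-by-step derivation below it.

v0:0,v1:inf,v2:inf,v3:10,v4:inf,v5:6,v6:1

step 1: dist = v0:0,v1:inf,v2:inf,v3:10,v4:inf,v5:12,v6:1
step 2: dist = v0:0,v1:inf,v2:inf,v3:10,v4:inf,v5:6,v6:1
step 3: dist = v0:0,v1:inf,v2:inf,v3:10,v4:inf,v5:6,v6:1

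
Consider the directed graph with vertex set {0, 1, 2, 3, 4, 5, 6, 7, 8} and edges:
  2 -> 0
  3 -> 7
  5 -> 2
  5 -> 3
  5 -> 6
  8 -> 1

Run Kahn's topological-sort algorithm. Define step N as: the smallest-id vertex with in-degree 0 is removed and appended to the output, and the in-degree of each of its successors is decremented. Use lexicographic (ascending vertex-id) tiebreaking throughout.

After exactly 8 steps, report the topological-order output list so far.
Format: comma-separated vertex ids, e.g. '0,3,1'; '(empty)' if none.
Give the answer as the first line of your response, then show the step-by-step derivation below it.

4,5,2,0,3,6,7,8

step 1: output 4; order=[4]; indeg=(1,1,1,1,0,0,1,1,0)
step 2: output 5; order=[4,5]; indeg=(1,1,0,0,0,0,0,1,0)
step 3: output 2; order=[4,5,2]; indeg=(0,1,0,0,0,0,0,1,0)
step 4: output 0; order=[4,5,2,0]; indeg=(0,1,0,0,0,0,0,1,0)
step 5: output 3; order=[4,5,2,0,3]; indeg=(0,1,0,0,0,0,0,0,0)
step 6: output 6; order=[4,5,2,0,3,6]; indeg=(0,1,0,0,0,0,0,0,0)
step 7: output 7; order=[4,5,2,0,3,6,7]; indeg=(0,1,0,0,0,0,0,0,0)
step 8: output 8; order=[4,5,2,0,3,6,7,8]; indeg=(0,0,0,0,0,0,0,0,0)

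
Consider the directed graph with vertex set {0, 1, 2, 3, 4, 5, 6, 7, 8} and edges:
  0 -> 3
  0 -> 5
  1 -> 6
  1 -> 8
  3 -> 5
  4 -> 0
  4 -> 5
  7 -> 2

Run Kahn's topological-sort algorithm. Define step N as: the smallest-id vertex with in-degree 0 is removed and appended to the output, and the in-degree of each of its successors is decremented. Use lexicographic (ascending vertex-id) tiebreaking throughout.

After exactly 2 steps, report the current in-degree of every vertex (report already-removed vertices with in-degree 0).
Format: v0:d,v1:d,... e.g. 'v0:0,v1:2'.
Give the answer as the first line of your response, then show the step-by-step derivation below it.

v0:0,v1:0,v2:1,v3:1,v4:0,v5:2,v6:0,v7:0,v8:0

step 1: output 1; order=[1]; indeg=(1,0,1,1,0,3,0,0,0)
step 2: output 4; order=[1,4]; indeg=(0,0,1,1,0,2,0,0,0)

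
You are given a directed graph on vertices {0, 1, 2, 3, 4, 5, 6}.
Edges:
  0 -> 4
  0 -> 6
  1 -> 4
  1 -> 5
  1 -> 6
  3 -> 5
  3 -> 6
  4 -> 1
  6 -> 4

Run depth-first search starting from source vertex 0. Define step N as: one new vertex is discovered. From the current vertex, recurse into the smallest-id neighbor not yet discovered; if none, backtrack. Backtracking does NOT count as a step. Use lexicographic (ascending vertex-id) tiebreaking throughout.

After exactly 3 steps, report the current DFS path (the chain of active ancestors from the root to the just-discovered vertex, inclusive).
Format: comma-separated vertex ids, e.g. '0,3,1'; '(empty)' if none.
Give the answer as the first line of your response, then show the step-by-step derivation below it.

0,4,1

step 1: discover 0; path=0; order=0
step 2: discover 4; path=0>4; order=0,4
step 3: discover 1; path=0>4>1; order=0,4,1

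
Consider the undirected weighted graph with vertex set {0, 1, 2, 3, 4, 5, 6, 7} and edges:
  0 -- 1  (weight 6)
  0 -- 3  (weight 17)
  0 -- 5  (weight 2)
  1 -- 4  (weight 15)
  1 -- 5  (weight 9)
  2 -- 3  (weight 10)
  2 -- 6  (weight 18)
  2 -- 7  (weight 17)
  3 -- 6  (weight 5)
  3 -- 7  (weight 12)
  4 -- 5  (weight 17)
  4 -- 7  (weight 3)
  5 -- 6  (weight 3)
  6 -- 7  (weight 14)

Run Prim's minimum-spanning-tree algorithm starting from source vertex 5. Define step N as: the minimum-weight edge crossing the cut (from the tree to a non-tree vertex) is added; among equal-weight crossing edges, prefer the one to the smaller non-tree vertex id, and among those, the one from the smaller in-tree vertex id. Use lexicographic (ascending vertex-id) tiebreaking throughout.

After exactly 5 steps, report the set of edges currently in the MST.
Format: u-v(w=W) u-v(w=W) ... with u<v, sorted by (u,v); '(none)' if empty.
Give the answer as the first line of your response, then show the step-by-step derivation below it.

0-1(w=6) 0-5(w=2) 2-3(w=10) 3-6(w=5) 5-6(w=3)

step 1: add edge 0-5 (w=2); MST = {0-5(w=2)}
step 2: add edge 5-6 (w=3); MST = {0-5(w=2) 5-6(w=3)}
step 3: add edge 3-6 (w=5); MST = {0-5(w=2) 3-6(w=5) 5-6(w=3)}
step 4: add edge 0-1 (w=6); MST = {0-1(w=6) 0-5(w=2) 3-6(w=5) 5-6(w=3)}
step 5: add edge 2-3 (w=10); MST = {0-1(w=6) 0-5(w=2) 2-3(w=10) 3-6(w=5) 5-6(w=3)}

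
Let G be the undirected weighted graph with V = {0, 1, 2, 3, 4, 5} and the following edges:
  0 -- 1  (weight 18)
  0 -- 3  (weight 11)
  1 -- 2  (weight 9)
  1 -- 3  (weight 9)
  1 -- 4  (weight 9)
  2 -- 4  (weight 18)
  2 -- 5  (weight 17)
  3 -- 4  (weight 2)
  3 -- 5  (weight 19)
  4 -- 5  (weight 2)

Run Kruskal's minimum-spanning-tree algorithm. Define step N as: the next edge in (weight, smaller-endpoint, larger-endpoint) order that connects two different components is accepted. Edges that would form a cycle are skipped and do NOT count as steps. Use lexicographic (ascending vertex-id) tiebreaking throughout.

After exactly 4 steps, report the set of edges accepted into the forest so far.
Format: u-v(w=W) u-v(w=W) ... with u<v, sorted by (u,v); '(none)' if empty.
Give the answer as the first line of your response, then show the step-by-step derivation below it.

1-2(w=9) 1-3(w=9) 3-4(w=2) 4-5(w=2)

step 1: add edge 3-4 (w=2); MST = {3-4(w=2)}
step 2: add edge 4-5 (w=2); MST = {3-4(w=2) 4-5(w=2)}
step 3: add edge 1-2 (w=9); MST = {1-2(w=9) 3-4(w=2) 4-5(w=2)}
step 4: add edge 1-3 (w=9); MST = {1-2(w=9) 1-3(w=9) 3-4(w=2) 4-5(w=2)}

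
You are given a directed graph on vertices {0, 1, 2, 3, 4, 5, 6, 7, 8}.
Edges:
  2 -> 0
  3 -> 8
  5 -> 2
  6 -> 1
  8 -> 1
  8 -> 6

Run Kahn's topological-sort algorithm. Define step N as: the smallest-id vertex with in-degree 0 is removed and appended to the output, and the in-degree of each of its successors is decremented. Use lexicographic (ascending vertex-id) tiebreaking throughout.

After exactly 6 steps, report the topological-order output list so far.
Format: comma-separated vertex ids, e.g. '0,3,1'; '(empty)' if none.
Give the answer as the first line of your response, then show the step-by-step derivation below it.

3,4,5,2,0,7

step 1: output 3; order=[3]; indeg=(1,2,1,0,0,0,1,0,0)
step 2: output 4; order=[3,4]; indeg=(1,2,1,0,0,0,1,0,0)
step 3: output 5; order=[3,4,5]; indeg=(1,2,0,0,0,0,1,0,0)
step 4: output 2; order=[3,4,5,2]; indeg=(0,2,0,0,0,0,1,0,0)
step 5: output 0; order=[3,4,5,2,0]; indeg=(0,2,0,0,0,0,1,0,0)
step 6: output 7; order=[3,4,5,2,0,7]; indeg=(0,2,0,0,0,0,1,0,0)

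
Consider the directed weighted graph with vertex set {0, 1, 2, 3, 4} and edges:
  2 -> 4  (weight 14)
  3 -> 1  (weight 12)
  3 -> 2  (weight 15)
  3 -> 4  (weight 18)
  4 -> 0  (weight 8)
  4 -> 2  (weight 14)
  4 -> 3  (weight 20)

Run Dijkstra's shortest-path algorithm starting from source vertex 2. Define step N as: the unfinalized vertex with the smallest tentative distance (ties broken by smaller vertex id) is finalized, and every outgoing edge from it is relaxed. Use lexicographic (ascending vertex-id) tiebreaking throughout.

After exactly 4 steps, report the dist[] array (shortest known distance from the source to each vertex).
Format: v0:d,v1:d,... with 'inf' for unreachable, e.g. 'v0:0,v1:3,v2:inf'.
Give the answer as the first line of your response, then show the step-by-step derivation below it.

v0:22,v1:46,v2:0,v3:34,v4:14

step 1: dist = v0:inf,v1:inf,v2:0,v3:inf,v4:14
step 2: dist = v0:22,v1:inf,v2:0,v3:34,v4:14
step 3: dist = v0:22,v1:inf,v2:0,v3:34,v4:14
step 4: dist = v0:22,v1:46,v2:0,v3:34,v4:14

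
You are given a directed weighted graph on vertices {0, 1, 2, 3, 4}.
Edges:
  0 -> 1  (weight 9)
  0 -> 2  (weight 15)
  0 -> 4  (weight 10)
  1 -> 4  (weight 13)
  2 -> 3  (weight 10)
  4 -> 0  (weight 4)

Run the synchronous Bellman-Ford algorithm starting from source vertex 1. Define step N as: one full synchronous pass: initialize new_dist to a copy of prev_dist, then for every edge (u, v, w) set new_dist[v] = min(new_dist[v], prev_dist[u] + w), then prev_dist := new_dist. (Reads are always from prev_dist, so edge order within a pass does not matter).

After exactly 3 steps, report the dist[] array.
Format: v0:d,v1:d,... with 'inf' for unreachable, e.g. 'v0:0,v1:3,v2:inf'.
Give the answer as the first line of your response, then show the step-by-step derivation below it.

v0:17,v1:0,v2:32,v3:inf,v4:13

step 1: dist = v0:inf,v1:0,v2:inf,v3:inf,v4:13
step 2: dist = v0:17,v1:0,v2:inf,v3:inf,v4:13
step 3: dist = v0:17,v1:0,v2:32,v3:inf,v4:13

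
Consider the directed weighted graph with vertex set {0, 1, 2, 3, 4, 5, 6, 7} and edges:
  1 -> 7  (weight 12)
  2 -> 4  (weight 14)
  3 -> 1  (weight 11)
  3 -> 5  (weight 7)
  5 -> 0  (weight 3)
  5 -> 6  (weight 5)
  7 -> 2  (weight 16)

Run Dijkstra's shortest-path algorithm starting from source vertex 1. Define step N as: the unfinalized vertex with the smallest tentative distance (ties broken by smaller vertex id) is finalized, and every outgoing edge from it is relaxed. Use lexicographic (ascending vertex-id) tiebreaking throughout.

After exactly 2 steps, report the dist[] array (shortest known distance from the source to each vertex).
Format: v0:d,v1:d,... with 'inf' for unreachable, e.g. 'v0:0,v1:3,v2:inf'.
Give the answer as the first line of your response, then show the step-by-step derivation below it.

v0:inf,v1:0,v2:28,v3:inf,v4:inf,v5:inf,v6:inf,v7:12

step 1: dist = v0:inf,v1:0,v2:inf,v3:inf,v4:inf,v5:inf,v6:inf,v7:12
step 2: dist = v0:inf,v1:0,v2:28,v3:inf,v4:inf,v5:inf,v6:inf,v7:12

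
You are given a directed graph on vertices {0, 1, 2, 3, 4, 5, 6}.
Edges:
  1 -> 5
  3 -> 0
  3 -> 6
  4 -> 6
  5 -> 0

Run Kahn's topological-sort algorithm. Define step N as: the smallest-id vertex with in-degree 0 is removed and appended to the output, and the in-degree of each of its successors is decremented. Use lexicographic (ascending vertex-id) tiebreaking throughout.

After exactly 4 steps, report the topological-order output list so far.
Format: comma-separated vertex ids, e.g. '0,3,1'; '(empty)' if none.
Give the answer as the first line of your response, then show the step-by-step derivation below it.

1,2,3,4

step 1: output 1; order=[1]; indeg=(2,0,0,0,0,0,2)
step 2: output 2; order=[1,2]; indeg=(2,0,0,0,0,0,2)
step 3: output 3; order=[1,2,3]; indeg=(1,0,0,0,0,0,1)
step 4: output 4; order=[1,2,3,4]; indeg=(1,0,0,0,0,0,0)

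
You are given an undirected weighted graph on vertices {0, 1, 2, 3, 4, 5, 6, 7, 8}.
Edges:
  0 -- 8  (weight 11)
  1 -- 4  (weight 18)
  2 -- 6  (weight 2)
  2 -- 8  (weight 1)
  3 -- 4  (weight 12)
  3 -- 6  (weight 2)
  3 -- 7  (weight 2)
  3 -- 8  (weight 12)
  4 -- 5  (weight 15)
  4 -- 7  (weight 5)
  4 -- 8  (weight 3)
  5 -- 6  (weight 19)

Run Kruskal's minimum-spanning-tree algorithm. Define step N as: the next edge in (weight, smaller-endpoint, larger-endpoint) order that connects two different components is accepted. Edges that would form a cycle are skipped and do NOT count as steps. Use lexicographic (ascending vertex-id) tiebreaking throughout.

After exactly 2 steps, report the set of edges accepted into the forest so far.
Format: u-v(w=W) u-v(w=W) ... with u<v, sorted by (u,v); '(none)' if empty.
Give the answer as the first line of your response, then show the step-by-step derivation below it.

2-6(w=2) 2-8(w=1)

step 1: add edge 2-8 (w=1); MST = {2-8(w=1)}
step 2: add edge 2-6 (w=2); MST = {2-6(w=2) 2-8(w=1)}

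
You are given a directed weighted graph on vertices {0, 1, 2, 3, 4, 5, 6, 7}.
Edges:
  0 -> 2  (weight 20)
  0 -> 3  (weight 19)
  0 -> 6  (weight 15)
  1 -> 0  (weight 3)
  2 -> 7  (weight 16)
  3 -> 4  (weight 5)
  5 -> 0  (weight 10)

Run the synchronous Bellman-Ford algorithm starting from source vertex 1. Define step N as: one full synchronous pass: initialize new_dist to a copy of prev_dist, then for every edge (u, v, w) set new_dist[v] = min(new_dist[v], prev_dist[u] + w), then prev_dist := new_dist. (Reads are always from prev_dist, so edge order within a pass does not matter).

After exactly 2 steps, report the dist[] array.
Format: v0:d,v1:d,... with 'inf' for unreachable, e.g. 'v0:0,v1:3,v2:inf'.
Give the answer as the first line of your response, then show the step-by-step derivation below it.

v0:3,v1:0,v2:23,v3:22,v4:inf,v5:inf,v6:18,v7:inf

step 1: dist = v0:3,v1:0,v2:inf,v3:inf,v4:inf,v5:inf,v6:inf,v7:inf
step 2: dist = v0:3,v1:0,v2:23,v3:22,v4:inf,v5:inf,v6:18,v7:inf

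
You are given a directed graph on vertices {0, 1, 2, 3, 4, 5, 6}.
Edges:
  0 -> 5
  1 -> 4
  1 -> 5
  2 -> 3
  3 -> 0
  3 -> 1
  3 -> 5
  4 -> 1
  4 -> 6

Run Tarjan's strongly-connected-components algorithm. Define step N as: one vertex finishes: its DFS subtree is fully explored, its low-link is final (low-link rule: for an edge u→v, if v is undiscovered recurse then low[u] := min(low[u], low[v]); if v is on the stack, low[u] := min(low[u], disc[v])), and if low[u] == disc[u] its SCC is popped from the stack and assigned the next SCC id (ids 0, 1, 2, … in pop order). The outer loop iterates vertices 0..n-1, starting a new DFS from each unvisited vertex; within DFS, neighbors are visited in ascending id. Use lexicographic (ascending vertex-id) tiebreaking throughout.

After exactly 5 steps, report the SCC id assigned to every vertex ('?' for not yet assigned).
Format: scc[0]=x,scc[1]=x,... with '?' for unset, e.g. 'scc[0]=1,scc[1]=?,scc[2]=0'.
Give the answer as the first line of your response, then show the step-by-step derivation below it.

scc[0]=1,scc[1]=3,scc[2]=?,scc[3]=?,scc[4]=3,scc[5]=0,scc[6]=2

step 1: low=(low[0]=0,low[1]=?,low[2]=?,low[3]=?,low[4]=?,low[5]=1,low[6]=?); scc=(scc[0]=?,scc[1]=?,scc[2]=?,scc[3]=?,scc[4]=?,scc[5]=0,scc[6]=?)
step 2: low=(low[0]=0,low[1]=?,low[2]=?,low[3]=?,low[4]=?,low[5]=1,low[6]=?); scc=(scc[0]=1,scc[1]=?,scc[2]=?,scc[3]=?,scc[4]=?,scc[5]=0,scc[6]=?)
step 3: low=(low[0]=0,low[1]=2,low[2]=?,low[3]=?,low[4]=2,low[5]=1,low[6]=4); scc=(scc[0]=1,scc[1]=?,scc[2]=?,scc[3]=?,scc[4]=?,scc[5]=0,scc[6]=2)
step 4: low=(low[0]=0,low[1]=2,low[2]=?,low[3]=?,low[4]=2,low[5]=1,low[6]=4); scc=(scc[0]=1,scc[1]=?,scc[2]=?,scc[3]=?,scc[4]=?,scc[5]=0,scc[6]=2)
step 5: low=(low[0]=0,low[1]=2,low[2]=?,low[3]=?,low[4]=2,low[5]=1,low[6]=4); scc=(scc[0]=1,scc[1]=3,scc[2]=?,scc[3]=?,scc[4]=3,scc[5]=0,scc[6]=2)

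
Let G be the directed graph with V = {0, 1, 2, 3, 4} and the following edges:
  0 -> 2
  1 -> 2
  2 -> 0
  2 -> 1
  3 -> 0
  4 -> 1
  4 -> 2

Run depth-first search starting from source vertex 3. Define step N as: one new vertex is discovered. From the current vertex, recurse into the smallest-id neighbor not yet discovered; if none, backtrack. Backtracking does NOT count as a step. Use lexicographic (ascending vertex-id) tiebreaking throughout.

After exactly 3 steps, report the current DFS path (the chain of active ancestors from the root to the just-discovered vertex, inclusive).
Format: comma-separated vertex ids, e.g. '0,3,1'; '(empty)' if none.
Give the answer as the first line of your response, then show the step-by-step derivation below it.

3,0,2

step 1: discover 3; path=3; order=3
step 2: discover 0; path=3>0; order=3,0
step 3: discover 2; path=3>0>2; order=3,0,2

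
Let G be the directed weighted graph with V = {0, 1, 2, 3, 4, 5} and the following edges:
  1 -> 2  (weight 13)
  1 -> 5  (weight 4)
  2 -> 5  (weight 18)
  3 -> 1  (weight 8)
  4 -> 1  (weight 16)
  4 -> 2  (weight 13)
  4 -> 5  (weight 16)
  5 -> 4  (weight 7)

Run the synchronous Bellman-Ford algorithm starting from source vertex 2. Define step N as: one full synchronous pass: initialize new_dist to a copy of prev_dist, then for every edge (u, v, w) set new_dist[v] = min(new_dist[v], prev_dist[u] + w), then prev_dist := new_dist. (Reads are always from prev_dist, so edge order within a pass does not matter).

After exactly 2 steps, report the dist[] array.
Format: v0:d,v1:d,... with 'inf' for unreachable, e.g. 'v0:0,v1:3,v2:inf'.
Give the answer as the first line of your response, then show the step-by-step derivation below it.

v0:inf,v1:inf,v2:0,v3:inf,v4:25,v5:18

step 1: dist = v0:inf,v1:inf,v2:0,v3:inf,v4:inf,v5:18
step 2: dist = v0:inf,v1:inf,v2:0,v3:inf,v4:25,v5:18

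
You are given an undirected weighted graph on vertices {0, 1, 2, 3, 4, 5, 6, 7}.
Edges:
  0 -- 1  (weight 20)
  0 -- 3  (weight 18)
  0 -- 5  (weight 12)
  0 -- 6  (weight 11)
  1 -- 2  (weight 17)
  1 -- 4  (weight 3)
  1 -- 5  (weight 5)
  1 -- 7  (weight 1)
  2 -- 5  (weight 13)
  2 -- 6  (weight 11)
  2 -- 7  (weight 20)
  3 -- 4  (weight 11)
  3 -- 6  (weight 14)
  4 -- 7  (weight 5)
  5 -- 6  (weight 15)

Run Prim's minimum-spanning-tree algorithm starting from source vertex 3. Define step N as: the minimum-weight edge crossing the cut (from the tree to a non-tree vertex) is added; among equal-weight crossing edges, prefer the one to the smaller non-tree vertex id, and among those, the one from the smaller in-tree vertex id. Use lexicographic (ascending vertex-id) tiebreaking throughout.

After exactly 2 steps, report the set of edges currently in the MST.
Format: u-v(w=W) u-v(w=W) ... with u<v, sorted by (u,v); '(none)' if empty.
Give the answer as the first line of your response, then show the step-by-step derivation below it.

1-4(w=3) 3-4(w=11)

step 1: add edge 3-4 (w=11); MST = {3-4(w=11)}
step 2: add edge 1-4 (w=3); MST = {1-4(w=3) 3-4(w=11)}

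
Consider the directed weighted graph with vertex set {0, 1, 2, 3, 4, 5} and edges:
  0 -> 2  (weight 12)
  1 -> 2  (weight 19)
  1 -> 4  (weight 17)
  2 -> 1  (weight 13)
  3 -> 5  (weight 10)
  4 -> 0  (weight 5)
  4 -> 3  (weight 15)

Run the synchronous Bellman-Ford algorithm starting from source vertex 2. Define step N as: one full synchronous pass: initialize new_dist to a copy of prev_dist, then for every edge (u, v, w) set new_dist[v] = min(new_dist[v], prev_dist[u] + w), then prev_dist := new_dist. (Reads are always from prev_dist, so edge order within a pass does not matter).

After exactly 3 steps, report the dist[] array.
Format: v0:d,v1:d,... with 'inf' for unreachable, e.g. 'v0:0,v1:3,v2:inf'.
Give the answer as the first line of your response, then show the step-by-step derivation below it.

v0:35,v1:13,v2:0,v3:45,v4:30,v5:inf

step 1: dist = v0:inf,v1:13,v2:0,v3:inf,v4:inf,v5:inf
step 2: dist = v0:inf,v1:13,v2:0,v3:inf,v4:30,v5:inf
step 3: dist = v0:35,v1:13,v2:0,v3:45,v4:30,v5:inf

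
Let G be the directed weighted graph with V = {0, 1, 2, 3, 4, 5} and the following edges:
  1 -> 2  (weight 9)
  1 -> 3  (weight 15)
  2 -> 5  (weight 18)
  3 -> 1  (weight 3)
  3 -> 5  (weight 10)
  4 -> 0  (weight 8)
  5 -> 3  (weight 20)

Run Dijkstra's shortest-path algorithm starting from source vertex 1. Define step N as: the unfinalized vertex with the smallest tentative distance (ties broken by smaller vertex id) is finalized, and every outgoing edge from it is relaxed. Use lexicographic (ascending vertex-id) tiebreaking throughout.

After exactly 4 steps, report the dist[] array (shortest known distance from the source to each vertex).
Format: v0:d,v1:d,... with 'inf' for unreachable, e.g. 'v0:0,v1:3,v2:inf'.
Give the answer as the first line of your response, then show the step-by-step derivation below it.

v0:inf,v1:0,v2:9,v3:15,v4:inf,v5:25

step 1: dist = v0:inf,v1:0,v2:9,v3:15,v4:inf,v5:inf
step 2: dist = v0:inf,v1:0,v2:9,v3:15,v4:inf,v5:27
step 3: dist = v0:inf,v1:0,v2:9,v3:15,v4:inf,v5:25
step 4: dist = v0:inf,v1:0,v2:9,v3:15,v4:inf,v5:25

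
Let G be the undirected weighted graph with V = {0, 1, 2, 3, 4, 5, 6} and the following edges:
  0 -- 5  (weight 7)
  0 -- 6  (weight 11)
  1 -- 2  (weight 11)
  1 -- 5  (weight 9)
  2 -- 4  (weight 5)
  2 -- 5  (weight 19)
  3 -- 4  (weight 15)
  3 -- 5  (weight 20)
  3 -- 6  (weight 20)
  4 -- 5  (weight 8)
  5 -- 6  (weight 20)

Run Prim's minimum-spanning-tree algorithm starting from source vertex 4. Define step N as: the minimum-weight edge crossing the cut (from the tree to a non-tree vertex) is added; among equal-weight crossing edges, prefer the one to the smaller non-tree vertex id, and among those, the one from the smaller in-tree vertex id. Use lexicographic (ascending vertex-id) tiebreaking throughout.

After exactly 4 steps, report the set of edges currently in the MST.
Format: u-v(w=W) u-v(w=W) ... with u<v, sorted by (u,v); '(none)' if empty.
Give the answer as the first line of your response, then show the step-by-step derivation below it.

0-5(w=7) 1-5(w=9) 2-4(w=5) 4-5(w=8)

step 1: add edge 2-4 (w=5); MST = {2-4(w=5)}
step 2: add edge 4-5 (w=8); MST = {2-4(w=5) 4-5(w=8)}
step 3: add edge 0-5 (w=7); MST = {0-5(w=7) 2-4(w=5) 4-5(w=8)}
step 4: add edge 1-5 (w=9); MST = {0-5(w=7) 1-5(w=9) 2-4(w=5) 4-5(w=8)}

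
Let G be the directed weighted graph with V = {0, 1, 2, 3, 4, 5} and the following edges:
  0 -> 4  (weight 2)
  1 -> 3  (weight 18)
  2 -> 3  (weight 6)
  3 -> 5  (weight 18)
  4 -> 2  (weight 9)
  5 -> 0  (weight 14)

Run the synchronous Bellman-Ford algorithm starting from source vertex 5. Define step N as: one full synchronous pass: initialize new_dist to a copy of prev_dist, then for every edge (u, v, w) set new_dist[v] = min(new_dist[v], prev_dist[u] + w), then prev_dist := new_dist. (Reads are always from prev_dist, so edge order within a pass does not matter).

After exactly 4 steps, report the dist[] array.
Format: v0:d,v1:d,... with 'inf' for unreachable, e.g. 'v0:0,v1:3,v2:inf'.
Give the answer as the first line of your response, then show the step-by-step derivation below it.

v0:14,v1:inf,v2:25,v3:31,v4:16,v5:0

step 1: dist = v0:14,v1:inf,v2:inf,v3:inf,v4:inf,v5:0
step 2: dist = v0:14,v1:inf,v2:inf,v3:inf,v4:16,v5:0
step 3: dist = v0:14,v1:inf,v2:25,v3:inf,v4:16,v5:0
step 4: dist = v0:14,v1:inf,v2:25,v3:31,v4:16,v5:0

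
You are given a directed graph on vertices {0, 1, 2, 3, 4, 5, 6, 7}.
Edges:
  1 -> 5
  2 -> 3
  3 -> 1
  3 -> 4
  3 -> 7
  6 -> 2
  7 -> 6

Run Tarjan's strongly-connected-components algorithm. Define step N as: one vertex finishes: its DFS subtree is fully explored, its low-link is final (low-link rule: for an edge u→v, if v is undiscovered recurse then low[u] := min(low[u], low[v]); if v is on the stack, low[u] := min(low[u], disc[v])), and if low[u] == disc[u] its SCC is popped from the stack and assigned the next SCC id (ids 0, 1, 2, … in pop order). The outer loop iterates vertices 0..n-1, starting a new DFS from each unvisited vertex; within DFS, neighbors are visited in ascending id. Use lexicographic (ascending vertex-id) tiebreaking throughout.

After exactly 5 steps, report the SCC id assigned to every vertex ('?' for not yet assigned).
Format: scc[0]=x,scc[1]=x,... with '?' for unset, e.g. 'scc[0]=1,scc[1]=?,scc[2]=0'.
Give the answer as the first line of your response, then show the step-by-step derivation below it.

scc[0]=0,scc[1]=2,scc[2]=?,scc[3]=?,scc[4]=3,scc[5]=1,scc[6]=?,scc[7]=?

step 1: low=(low[0]=0,low[1]=?,low[2]=?,low[3]=?,low[4]=?,low[5]=?,low[6]=?,low[7]=?); scc=(scc[0]=0,scc[1]=?,scc[2]=?,scc[3]=?,scc[4]=?,scc[5]=?,scc[6]=?,scc[7]=?)
step 2: low=(low[0]=0,low[1]=1,low[2]=?,low[3]=?,low[4]=?,low[5]=2,low[6]=?,low[7]=?); scc=(scc[0]=0,scc[1]=?,scc[2]=?,scc[3]=?,scc[4]=?,scc[5]=1,scc[6]=?,scc[7]=?)
step 3: low=(low[0]=0,low[1]=1,low[2]=?,low[3]=?,low[4]=?,low[5]=2,low[6]=?,low[7]=?); scc=(scc[0]=0,scc[1]=2,scc[2]=?,scc[3]=?,scc[4]=?,scc[5]=1,scc[6]=?,scc[7]=?)
step 4: low=(low[0]=0,low[1]=1,low[2]=3,low[3]=4,low[4]=5,low[5]=2,low[6]=?,low[7]=?); scc=(scc[0]=0,scc[1]=2,scc[2]=?,scc[3]=?,scc[4]=3,scc[5]=1,scc[6]=?,scc[7]=?)
step 5: low=(low[0]=0,low[1]=1,low[2]=3,low[3]=4,low[4]=5,low[5]=2,low[6]=3,low[7]=6); scc=(scc[0]=0,scc[1]=2,scc[2]=?,scc[3]=?,scc[4]=3,scc[5]=1,scc[6]=?,scc[7]=?)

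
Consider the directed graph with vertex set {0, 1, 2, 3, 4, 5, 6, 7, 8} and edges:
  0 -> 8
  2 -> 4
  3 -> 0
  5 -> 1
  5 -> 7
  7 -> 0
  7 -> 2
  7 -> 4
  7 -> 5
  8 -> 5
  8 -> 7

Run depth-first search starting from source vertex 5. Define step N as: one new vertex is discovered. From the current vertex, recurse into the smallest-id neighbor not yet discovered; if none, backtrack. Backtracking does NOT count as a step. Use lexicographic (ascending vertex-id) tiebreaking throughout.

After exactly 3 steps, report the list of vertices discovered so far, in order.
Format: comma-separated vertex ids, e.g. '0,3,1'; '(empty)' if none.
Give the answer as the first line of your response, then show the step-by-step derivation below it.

5,1,7

step 1: discover 5; path=5; order=5
step 2: discover 1; path=5>1; order=5,1
step 3: discover 7; path=5>7; order=5,1,7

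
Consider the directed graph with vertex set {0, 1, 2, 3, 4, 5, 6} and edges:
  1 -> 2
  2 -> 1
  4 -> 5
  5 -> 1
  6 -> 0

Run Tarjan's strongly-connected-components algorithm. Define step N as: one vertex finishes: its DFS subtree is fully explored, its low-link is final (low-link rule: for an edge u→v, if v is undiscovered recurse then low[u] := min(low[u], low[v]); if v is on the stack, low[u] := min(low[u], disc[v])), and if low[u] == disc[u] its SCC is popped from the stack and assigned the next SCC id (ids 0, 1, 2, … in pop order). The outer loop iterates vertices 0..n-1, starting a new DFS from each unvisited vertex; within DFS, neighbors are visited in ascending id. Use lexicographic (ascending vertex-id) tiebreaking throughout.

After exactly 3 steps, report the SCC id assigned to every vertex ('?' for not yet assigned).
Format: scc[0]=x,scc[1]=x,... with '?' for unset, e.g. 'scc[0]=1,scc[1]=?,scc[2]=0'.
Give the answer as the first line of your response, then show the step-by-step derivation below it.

scc[0]=0,scc[1]=1,scc[2]=1,scc[3]=?,scc[4]=?,scc[5]=?,scc[6]=?

step 1: low=(low[0]=0,low[1]=?,low[2]=?,low[3]=?,low[4]=?,low[5]=?,low[6]=?); scc=(scc[0]=0,scc[1]=?,scc[2]=?,scc[3]=?,scc[4]=?,scc[5]=?,scc[6]=?)
step 2: low=(low[0]=0,low[1]=1,low[2]=1,low[3]=?,low[4]=?,low[5]=?,low[6]=?); scc=(scc[0]=0,scc[1]=?,scc[2]=?,scc[3]=?,scc[4]=?,scc[5]=?,scc[6]=?)
step 3: low=(low[0]=0,low[1]=1,low[2]=1,low[3]=?,low[4]=?,low[5]=?,low[6]=?); scc=(scc[0]=0,scc[1]=1,scc[2]=1,scc[3]=?,scc[4]=?,scc[5]=?,scc[6]=?)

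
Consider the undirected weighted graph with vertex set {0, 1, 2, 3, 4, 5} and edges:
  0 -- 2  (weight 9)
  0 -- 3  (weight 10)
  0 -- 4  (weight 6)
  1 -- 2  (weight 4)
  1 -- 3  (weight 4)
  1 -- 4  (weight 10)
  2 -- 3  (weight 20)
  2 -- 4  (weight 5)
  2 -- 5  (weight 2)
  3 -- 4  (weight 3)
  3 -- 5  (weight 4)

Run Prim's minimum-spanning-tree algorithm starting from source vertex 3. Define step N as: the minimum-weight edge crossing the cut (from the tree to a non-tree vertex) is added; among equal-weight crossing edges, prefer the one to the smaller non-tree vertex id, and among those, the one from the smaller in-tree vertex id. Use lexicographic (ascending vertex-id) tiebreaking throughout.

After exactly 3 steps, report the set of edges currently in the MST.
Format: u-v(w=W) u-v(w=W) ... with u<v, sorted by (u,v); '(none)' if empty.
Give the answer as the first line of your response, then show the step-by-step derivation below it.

1-2(w=4) 1-3(w=4) 3-4(w=3)

step 1: add edge 3-4 (w=3); MST = {3-4(w=3)}
step 2: add edge 1-3 (w=4); MST = {1-3(w=4) 3-4(w=3)}
step 3: add edge 1-2 (w=4); MST = {1-2(w=4) 1-3(w=4) 3-4(w=3)}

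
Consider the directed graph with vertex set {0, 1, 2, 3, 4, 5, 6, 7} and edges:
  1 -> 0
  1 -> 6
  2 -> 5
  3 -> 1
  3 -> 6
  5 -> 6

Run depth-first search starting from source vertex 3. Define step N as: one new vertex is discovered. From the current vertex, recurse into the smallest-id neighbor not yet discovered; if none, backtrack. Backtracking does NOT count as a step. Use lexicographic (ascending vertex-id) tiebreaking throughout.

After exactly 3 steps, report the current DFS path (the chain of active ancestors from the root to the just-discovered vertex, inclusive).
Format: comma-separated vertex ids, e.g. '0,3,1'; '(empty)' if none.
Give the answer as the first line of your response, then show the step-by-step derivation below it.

3,1,0

step 1: discover 3; path=3; order=3
step 2: discover 1; path=3>1; order=3,1
step 3: discover 0; path=3>1>0; order=3,1,0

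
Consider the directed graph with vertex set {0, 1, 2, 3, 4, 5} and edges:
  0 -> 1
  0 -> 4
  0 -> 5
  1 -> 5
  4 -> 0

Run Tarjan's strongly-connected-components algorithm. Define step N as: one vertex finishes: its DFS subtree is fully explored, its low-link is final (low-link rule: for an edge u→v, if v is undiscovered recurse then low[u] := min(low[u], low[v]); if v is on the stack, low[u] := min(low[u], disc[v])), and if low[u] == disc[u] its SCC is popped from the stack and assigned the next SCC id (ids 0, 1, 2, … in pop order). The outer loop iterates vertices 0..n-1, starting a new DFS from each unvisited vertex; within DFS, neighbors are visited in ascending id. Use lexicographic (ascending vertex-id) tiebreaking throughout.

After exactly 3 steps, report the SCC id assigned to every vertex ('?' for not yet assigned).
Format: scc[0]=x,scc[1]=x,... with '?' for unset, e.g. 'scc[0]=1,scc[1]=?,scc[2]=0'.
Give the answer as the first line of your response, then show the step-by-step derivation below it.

scc[0]=?,scc[1]=1,scc[2]=?,scc[3]=?,scc[4]=?,scc[5]=0

step 1: low=(low[0]=0,low[1]=1,low[2]=?,low[3]=?,low[4]=?,low[5]=2); scc=(scc[0]=?,scc[1]=?,scc[2]=?,scc[3]=?,scc[4]=?,scc[5]=0)
step 2: low=(low[0]=0,low[1]=1,low[2]=?,low[3]=?,low[4]=?,low[5]=2); scc=(scc[0]=?,scc[1]=1,scc[2]=?,scc[3]=?,scc[4]=?,scc[5]=0)
step 3: low=(low[0]=0,low[1]=1,low[2]=?,low[3]=?,low[4]=0,low[5]=2); scc=(scc[0]=?,scc[1]=1,scc[2]=?,scc[3]=?,scc[4]=?,scc[5]=0)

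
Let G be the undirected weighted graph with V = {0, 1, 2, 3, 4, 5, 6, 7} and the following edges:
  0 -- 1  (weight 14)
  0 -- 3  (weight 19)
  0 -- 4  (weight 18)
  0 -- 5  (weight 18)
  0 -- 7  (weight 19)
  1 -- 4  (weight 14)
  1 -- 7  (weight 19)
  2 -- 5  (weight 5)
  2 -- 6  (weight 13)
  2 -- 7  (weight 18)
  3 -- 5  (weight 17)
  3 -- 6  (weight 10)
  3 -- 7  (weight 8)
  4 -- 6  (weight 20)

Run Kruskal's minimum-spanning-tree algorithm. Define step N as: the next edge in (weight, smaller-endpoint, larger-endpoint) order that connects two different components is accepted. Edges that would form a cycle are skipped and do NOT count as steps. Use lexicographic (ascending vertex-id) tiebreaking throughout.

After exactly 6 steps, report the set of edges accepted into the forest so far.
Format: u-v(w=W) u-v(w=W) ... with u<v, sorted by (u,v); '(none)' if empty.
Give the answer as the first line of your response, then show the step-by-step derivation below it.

0-1(w=14) 1-4(w=14) 2-5(w=5) 2-6(w=13) 3-6(w=10) 3-7(w=8)

step 1: add edge 2-5 (w=5); MST = {2-5(w=5)}
step 2: add edge 3-7 (w=8); MST = {2-5(w=5) 3-7(w=8)}
step 3: add edge 3-6 (w=10); MST = {2-5(w=5) 3-6(w=10) 3-7(w=8)}
step 4: add edge 2-6 (w=13); MST = {2-5(w=5) 2-6(w=13) 3-6(w=10) 3-7(w=8)}
step 5: add edge 0-1 (w=14); MST = {0-1(w=14) 2-5(w=5) 2-6(w=13) 3-6(w=10) 3-7(w=8)}
step 6: add edge 1-4 (w=14); MST = {0-1(w=14) 1-4(w=14) 2-5(w=5) 2-6(w=13) 3-6(w=10) 3-7(w=8)}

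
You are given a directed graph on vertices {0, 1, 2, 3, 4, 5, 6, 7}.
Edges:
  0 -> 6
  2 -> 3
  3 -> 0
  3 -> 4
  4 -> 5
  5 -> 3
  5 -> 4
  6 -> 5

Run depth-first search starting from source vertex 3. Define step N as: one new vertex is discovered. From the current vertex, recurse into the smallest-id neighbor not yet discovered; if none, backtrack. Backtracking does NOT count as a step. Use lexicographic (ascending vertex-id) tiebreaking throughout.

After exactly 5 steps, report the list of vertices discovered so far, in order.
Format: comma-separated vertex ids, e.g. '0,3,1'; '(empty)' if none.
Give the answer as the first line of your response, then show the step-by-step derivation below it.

3,0,6,5,4

step 1: discover 3; path=3; order=3
step 2: discover 0; path=3>0; order=3,0
step 3: discover 6; path=3>0>6; order=3,0,6
step 4: discover 5; path=3>0>6>5; order=3,0,6,5
step 5: discover 4; path=3>0>6>5>4; order=3,0,6,5,4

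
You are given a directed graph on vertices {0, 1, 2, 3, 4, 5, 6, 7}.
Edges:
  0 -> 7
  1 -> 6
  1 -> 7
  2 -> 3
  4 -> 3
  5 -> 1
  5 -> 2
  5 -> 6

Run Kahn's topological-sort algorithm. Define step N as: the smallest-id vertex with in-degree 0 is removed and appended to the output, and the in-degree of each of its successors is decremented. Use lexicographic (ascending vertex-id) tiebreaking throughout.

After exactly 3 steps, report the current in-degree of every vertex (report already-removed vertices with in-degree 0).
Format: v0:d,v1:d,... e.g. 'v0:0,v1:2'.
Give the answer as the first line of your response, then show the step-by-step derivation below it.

v0:0,v1:0,v2:0,v3:1,v4:0,v5:0,v6:1,v7:1

step 1: output 0; order=[0]; indeg=(0,1,1,2,0,0,2,1)
step 2: output 4; order=[0,4]; indeg=(0,1,1,1,0,0,2,1)
step 3: output 5; order=[0,4,5]; indeg=(0,0,0,1,0,0,1,1)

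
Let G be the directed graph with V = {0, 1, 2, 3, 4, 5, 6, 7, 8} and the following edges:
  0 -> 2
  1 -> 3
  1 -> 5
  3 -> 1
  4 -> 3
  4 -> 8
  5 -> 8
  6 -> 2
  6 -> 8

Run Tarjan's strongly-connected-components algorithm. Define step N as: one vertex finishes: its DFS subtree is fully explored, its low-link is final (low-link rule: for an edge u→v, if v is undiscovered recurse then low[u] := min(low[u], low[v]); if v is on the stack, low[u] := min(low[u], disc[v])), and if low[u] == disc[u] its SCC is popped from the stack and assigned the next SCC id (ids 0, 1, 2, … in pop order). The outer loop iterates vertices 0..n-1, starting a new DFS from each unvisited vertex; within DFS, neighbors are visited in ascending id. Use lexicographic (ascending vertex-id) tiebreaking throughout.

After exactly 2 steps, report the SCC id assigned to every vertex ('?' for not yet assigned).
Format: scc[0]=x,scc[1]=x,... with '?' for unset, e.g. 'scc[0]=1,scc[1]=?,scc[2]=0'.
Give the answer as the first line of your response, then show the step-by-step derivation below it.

scc[0]=1,scc[1]=?,scc[2]=0,scc[3]=?,scc[4]=?,scc[5]=?,scc[6]=?,scc[7]=?,scc[8]=?

step 1: low=(low[0]=0,low[1]=?,low[2]=1,low[3]=?,low[4]=?,low[5]=?,low[6]=?,low[7]=?,low[8]=?); scc=(scc[0]=?,scc[1]=?,scc[2]=0,scc[3]=?,scc[4]=?,scc[5]=?,scc[6]=?,scc[7]=?,scc[8]=?)
step 2: low=(low[0]=0,low[1]=?,low[2]=1,low[3]=?,low[4]=?,low[5]=?,low[6]=?,low[7]=?,low[8]=?); scc=(scc[0]=1,scc[1]=?,scc[2]=0,scc[3]=?,scc[4]=?,scc[5]=?,scc[6]=?,scc[7]=?,scc[8]=?)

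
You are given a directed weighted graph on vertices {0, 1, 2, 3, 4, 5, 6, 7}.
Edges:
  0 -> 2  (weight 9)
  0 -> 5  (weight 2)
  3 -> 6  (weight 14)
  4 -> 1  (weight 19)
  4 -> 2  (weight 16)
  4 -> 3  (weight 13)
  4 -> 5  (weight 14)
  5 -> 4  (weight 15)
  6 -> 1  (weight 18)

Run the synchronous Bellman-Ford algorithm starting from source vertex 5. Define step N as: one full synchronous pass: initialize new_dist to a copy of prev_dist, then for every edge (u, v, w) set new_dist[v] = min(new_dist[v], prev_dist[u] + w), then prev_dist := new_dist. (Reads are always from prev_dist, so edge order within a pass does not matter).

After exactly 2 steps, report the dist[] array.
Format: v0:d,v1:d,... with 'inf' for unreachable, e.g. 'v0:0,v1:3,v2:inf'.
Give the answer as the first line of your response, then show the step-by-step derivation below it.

v0:inf,v1:34,v2:31,v3:28,v4:15,v5:0,v6:inf,v7:inf

step 1: dist = v0:inf,v1:inf,v2:inf,v3:inf,v4:15,v5:0,v6:inf,v7:inf
step 2: dist = v0:inf,v1:34,v2:31,v3:28,v4:15,v5:0,v6:inf,v7:inf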